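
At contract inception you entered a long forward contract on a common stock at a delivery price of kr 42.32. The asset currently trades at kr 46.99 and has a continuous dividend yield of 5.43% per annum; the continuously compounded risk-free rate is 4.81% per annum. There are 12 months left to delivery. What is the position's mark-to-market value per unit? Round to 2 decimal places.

Current fair forward for the remaining 12 months: F = S·e^((r − q)·T), (r − q) = 0.0481 − 0.0543 = -0.0062
F = 46.99 · e^(-0.0062 × 12/12) = 46.99 × 0.993819 = 46.6996
Value of long forward = (F − K)·e^(−rT) = (46.6996 − 42.32) · e^(−0.0481·12/12)
= 4.3796 × 0.953038 = 4.17

kr 4.17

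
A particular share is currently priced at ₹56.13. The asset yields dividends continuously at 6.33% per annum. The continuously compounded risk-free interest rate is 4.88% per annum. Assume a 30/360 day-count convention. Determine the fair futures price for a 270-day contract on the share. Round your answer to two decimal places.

F = S·e^((r − q)T) = 56.13 · e^((0.0488 − 0.0633) × 270/360)
= 56.13 · e^-0.010875 = 56.13 × 0.989184
F = ₹55.52

₹55.52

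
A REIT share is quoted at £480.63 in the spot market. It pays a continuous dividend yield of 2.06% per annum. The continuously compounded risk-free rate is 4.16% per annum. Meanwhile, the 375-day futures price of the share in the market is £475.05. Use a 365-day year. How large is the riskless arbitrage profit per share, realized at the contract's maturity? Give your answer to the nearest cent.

£16.06 per share

Fair futures: F* = S·e^(carry·T), with carry = (r − q) = 0.0416 − 0.0206 = 0.0210
F* = 480.63 · e^(0.0210 × 375/365) = 480.63 · e^0.021575 = 480.63 × 1.021809 = £491.1121
Market £475.05 < fair £491.1121: forward underpriced → reverse cash-and-carry (short spot, go long the forward).
At maturity, profit = |F_mkt − F*| = |475.05 − 491.1121| = £16.06 per share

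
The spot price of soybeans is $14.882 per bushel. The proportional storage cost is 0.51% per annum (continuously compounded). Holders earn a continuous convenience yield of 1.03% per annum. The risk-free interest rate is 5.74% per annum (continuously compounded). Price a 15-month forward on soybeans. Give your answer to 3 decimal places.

Net carry = r + u − y = 0.0574 + 0.0051 − 0.0103 = 0.0522
F = S·e^((r+u−y)T) = 14.882 · e^(0.0522 × 15/12) = 14.882 · e^0.065250
= 14.882 × 1.067426 = $15.885 per bushel

$15.885 per bushel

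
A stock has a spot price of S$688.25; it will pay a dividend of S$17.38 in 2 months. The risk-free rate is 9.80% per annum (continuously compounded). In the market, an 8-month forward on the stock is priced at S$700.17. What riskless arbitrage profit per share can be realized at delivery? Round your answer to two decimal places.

S$16.29 per share

PV(dividends) I = 17.38·e^(−0.0980·2/12) = 17.0984
Fair forward F* = (S − I)·e^(rT) = (688.25 − 17.0984)·e^0.065333 = 671.1516 × 1.067514 = 716.4637
Market S$700.17 < fair 716.4637: forward underpriced → reverse cash-and-carry (short the stock, invest proceeds at r, pay the dividends, go long the forward).
Profit at T = |F_mkt − F*| = |700.17 − 716.4637| = S$16.29 per share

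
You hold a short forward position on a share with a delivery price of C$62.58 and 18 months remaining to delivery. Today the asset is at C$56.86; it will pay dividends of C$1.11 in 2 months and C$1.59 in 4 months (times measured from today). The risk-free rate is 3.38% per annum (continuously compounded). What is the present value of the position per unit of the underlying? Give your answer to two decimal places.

PV(remaining dividends) I = 1.11·e^(−0.0338·2/12) + 1.59·e^(−0.0338·4/12) = 2.6760
Current forward F = (S − I)·e^(rT) = (56.86 − 2.6760)·e^(0.0338·18/12) = 54.1840 × 1.052007 = 57.0019
Value (long) = (F − K)·e^(−rT) = (57.0019 − 62.58) × 0.950564 = -5.3023
Short position value = −(long value) = C$5.30

C$5.30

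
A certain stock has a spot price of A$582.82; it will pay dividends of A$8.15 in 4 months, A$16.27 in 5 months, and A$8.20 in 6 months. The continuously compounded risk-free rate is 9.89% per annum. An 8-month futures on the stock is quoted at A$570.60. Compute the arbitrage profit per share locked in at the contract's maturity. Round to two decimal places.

PV(dividends) I = 8.15·e^(−0.0989·4/12) + 16.27·e^(−0.0989·5/12) + 8.20·e^(−0.0989·6/12) = 31.3032
Fair futures F* = (S − I)·e^(rT) = (582.82 − 31.3032)·e^0.065933 = 551.5168 × 1.068155 = 589.1054
Market A$570.60 < fair 589.1054: forward underpriced → reverse cash-and-carry (short the stock, invest proceeds at r, pay the dividends, go long the forward).
Profit at T = |F_mkt − F*| = |570.60 − 589.1054| = A$18.51 per share

A$18.51 per share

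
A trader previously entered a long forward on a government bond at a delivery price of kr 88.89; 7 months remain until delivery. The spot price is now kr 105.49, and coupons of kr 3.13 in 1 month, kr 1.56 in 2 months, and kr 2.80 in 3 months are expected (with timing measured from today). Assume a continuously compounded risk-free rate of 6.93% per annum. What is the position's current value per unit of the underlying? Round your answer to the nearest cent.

kr 12.72

PV(remaining coupons) I = 3.13·e^(−0.0693·1/12) + 1.56·e^(−0.0693·2/12) + 2.80·e^(−0.0693·3/12) = 7.4060
Current forward F = (S − I)·e^(rT) = (105.49 − 7.4060)·e^(0.0693·7/12) = 98.0840 × 1.041253 = 102.1303
Value (long) = (F − K)·e^(−rT) = (102.1303 − 88.89) × 0.960381 = 12.7157
Value = kr 12.72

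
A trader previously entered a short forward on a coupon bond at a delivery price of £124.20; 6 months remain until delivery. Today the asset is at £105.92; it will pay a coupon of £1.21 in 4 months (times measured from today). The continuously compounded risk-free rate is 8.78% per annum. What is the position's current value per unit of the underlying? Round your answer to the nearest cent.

£14.12

PV(remaining coupons) I = 1.21·e^(−0.0878·4/12) = 1.1751
Current forward F = (S − I)·e^(rT) = (105.92 − 1.1751)·e^(0.0878·6/12) = 104.7449 × 1.044878 = 109.4456
Value (long) = (F − K)·e^(−rT) = (109.4456 − 124.20) × 0.957050 = -14.1207
Short position value = −(long value) = £14.12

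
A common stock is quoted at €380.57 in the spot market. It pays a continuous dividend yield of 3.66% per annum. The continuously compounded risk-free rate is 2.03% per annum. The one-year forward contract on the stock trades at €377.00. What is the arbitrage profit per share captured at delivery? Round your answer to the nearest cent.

€2.58 per share

Fair forward: F* = S·e^(carry·T), with carry = (r − q) = 0.0203 − 0.0366 = -0.0163
F* = 380.57 · e^(-0.0163 × 12/12) = 380.57 · e^-0.016300 = 380.57 × 0.983832 = €374.4169
Market €377.00 > fair €374.4169: forward overpriced → cash-and-carry (buy spot, short the forward).
At maturity, profit = |F_mkt − F*| = |377.00 − 374.4169| = €2.58 per share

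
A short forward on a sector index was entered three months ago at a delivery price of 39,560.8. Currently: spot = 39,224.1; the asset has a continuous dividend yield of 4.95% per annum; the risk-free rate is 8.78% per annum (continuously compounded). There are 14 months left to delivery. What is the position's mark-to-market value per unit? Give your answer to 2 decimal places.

-1313.98

Current fair forward for the remaining 14 months: F = S·e^((r − q)·T), (r − q) = 0.0878 − 0.0495 = 0.0383
F = 39224.1 · e^(0.0383 × 14/12) = 39224.1 × 1.04569667 = 41016.5108
Value of long forward = (F − K)·e^(−rT) = (41016.5108 − 39560.8) · e^(−0.0878·14/12)
= 1455.7108 × 0.90263832 = 1313.98
Short position value = −(long value) = -1313.98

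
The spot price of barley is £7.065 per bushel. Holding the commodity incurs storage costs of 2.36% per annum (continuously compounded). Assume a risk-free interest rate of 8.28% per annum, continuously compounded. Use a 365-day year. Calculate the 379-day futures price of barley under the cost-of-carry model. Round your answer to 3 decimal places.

Net carry = r + u − y = 0.0828 + 0.0236 − 0.0000 = 0.1064
F = S·e^((r+u−y)T) = 7.065 · e^(0.1064 × 379/365) = 7.065 · e^0.110481
= 7.065 × 1.116815 = £7.890 per bushel

£7.890 per bushel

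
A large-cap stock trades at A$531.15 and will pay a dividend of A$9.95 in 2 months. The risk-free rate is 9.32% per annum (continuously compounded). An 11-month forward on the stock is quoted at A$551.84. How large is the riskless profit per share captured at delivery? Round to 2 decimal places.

A$16.01 per share

PV(dividends) I = 9.95·e^(−0.0932·2/12) = 9.7966
Fair forward F* = (S − I)·e^(rT) = (531.15 − 9.7966)·e^0.085433 = 521.3534 × 1.089189 = 567.8524
Market A$551.84 < fair 567.8524: forward underpriced → reverse cash-and-carry (short the stock, invest proceeds at r, pay the dividends, go long the forward).
Profit at T = |F_mkt − F*| = |551.84 − 567.8524| = A$16.01 per share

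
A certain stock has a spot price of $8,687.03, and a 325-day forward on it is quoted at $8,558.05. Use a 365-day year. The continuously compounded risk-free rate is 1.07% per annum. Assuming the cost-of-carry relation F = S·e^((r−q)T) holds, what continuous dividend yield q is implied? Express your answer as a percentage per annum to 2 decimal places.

2.75%

From F = S·e^((r−q)T): (r − q) = ln(F/S)/T
ln(8558.05/8687.03) = ln(0.985153) = -0.014958
(r − q) = -0.014958 / (325/365) = -0.016799
q = r − ln(F/S)/T = 0.0107 + 0.016799 = 0.027499
q = 2.75%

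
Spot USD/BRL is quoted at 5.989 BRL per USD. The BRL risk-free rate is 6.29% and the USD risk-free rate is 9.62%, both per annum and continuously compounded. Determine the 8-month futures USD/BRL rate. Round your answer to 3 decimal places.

F = S·e^((r_BRL − r_USD)T) = 5.989 · e^((0.0629 − 0.0962) × 8/12)
= 5.989 · e^-0.022200 = 5.989 × 0.978045
F = 5.858 BRL per USD

5.858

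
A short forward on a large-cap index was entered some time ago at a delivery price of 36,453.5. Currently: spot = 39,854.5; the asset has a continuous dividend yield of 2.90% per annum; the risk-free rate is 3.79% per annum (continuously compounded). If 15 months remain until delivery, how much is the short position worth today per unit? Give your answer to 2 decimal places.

-3668.86

Current fair forward for the remaining 15 months: F = S·e^((r − q)·T), (r − q) = 0.0379 − 0.0290 = 0.0089
F = 39854.5 · e^(0.0089 × 15/12) = 39854.5 × 1.01118711 = 40300.3567
Value of long forward = (F − K)·e^(−rT) = (40300.3567 − 36453.5) · e^(−0.0379·15/12)
= 3846.8567 × 0.95372968 = 3668.86
Short position value = −(long value) = -3668.86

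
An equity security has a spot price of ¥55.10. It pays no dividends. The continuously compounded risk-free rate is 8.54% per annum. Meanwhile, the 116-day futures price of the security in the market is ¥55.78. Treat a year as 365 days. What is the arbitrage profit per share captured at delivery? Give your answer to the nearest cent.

Fair futures: F* = S·e^(carry·T), with carry = r = 0.0854
F* = 55.10 · e^(0.0854 × 116/365) = 55.10 · e^0.027141 = 55.10 × 1.027513 = ¥56.6160
Market ¥55.78 < fair ¥56.6160: forward underpriced → reverse cash-and-carry (short spot, go long the forward).
At maturity, profit = |F_mkt − F*| = |55.78 − 56.6160| = ¥0.84 per share

¥0.84 per share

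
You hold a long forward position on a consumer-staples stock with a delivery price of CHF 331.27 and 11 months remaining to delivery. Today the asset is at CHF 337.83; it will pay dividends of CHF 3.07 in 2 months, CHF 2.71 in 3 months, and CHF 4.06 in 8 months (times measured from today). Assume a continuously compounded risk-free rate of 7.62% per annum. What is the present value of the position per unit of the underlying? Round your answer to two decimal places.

PV(remaining dividends) I = 3.07·e^(−0.0762·2/12) + 2.71·e^(−0.0762·3/12) + 4.06·e^(−0.0762·8/12) = 9.5490
Current forward F = (S − I)·e^(rT) = (337.83 − 9.5490)·e^(0.0762·11/12) = 328.2810 × 1.072347 = 352.0311
Value (long) = (F − K)·e^(−rT) = (352.0311 − 331.27) × 0.932534 = 19.3604
Value = CHF 19.36

CHF 19.36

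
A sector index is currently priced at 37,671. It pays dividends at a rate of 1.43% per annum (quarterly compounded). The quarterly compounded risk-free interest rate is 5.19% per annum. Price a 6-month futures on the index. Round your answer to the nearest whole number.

38,380

F = S · (1+r/4)^(4T) / (1+q/4)^(4T)
= 37671 × 1.026118 / 1.007163 = 37671 × 1.018820
F = 38,380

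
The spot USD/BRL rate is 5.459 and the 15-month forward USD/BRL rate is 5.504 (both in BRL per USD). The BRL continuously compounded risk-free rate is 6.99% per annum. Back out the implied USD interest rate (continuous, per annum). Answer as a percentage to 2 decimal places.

F = S·e^((r_BRL − r_USD)T) ⇒ r_USD = r_BRL − ln(F/S)/T
ln(5.504/5.459) = 0.008209; /(15/12) = 0.006567
r_USD = 0.0699 − 0.006567 = 0.063333
r_USD = 6.33%

6.33%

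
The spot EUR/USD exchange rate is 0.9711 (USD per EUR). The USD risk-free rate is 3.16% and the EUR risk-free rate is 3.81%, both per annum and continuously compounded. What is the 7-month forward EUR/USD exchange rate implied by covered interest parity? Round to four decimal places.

0.9674

F = S·e^((r_USD − r_EUR)T) = 0.9711 · e^((0.0316 − 0.0381) × 7/12)
= 0.9711 · e^-0.003792 = 0.9711 × 0.996215
F = 0.9674 USD per EUR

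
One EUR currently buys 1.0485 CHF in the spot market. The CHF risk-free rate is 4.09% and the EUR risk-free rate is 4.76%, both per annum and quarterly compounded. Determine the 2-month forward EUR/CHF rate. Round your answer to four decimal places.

By covered interest parity, F = S · (1+r_CHF/4)^(4T) / (1+r_EUR/4)^(4T)
= 1.0485 × 1.006805 / 1.007918 = 1.0485 × 0.998896
F = 1.0473 CHF per EUR

1.0473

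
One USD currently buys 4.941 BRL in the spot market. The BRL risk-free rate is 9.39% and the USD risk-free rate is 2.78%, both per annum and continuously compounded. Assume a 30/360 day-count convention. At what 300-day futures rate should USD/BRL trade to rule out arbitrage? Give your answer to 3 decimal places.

5.221

F = S·e^((r_BRL − r_USD)T) = 4.941 · e^((0.0939 − 0.0278) × 300/360)
= 4.941 · e^0.055083 = 4.941 × 1.056628
F = 5.221 BRL per USD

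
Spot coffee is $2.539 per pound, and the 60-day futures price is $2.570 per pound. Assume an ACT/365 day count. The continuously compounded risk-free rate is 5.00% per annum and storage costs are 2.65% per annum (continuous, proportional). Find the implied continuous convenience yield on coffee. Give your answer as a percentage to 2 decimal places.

F = S·e^((r+u−y)T) ⇒ (r+u−y) = ln(F/S)/T
ln(2.570/2.539) = 0.012136; /T ⇒ 0.073827
y = r + u − ln(F/S)/T = 0.0500 + 0.0265 − 0.073827 = 0.002673
y = 0.27%

0.27%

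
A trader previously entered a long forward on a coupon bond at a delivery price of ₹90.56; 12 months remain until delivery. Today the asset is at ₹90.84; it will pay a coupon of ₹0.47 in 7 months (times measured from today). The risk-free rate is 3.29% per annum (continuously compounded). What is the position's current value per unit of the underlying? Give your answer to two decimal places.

₹2.75

PV(remaining coupons) I = 0.47·e^(−0.0329·7/12) = 0.4611
Current forward F = (S − I)·e^(rT) = (90.84 − 0.4611)·e^(0.0329·12/12) = 90.3789 × 1.033447 = 93.4018
Value (long) = (F − K)·e^(−rT) = (93.4018 − 90.56) × 0.967635 = 2.7498
Value = ₹2.75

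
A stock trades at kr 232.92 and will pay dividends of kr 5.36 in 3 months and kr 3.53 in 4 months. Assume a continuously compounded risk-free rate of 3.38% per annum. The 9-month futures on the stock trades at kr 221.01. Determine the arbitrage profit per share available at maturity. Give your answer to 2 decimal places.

PV(dividends) I = 5.36·e^(−0.0338·3/12) + 3.53·e^(−0.0338·4/12) = 8.8054
Fair futures F* = (S − I)·e^(rT) = (232.92 − 8.8054)·e^0.025350 = 224.1146 × 1.025674 = 229.8685
Market kr 221.01 < fair 229.8685: forward underpriced → reverse cash-and-carry (short the stock, invest proceeds at r, pay the dividends, go long the forward).
Profit at T = |F_mkt − F*| = |221.01 − 229.8685| = kr 8.86 per share

kr 8.86 per share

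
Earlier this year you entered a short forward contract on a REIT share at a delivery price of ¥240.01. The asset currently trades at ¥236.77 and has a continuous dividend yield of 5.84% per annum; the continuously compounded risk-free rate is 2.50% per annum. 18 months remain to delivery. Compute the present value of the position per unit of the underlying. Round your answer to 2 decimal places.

Current fair forward for the remaining 18 months: F = S·e^((r − q)·T), (r − q) = 0.0250 − 0.0584 = -0.0334
F = 236.77 · e^(-0.0334 × 18/12) = 236.77 × 0.951134 = 225.2000
Value of long forward = (F − K)·e^(−rT) = (225.2000 − 240.01) · e^(−0.0250·18/12)
= -14.8100 × 0.963194 = -14.26
Short position value = −(long value) = ¥14.26

¥14.26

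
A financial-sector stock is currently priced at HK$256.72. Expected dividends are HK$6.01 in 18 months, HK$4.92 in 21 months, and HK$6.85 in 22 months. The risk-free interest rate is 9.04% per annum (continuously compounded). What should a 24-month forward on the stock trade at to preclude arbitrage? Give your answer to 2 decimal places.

HK$289.32

PV(dividends) I = 6.01·e^(−0.0904·18/12) + 4.92·e^(−0.0904·21/12) + 6.85·e^(−0.0904·22/12)
I = 5.2479 + 4.2001 + 5.8038 = 15.2518
F = (S − I)·e^(rT) = (256.72 − 15.2518) · e^(0.0904·24/12)
= 241.4682 · e^0.180800 = 241.4682 × 1.198176 = HK$289.32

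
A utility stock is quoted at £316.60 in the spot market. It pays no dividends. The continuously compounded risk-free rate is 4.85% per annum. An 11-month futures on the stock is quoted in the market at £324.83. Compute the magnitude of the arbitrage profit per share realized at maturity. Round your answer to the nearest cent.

£6.16 per share

Fair futures: F* = S·e^(carry·T), with carry = r = 0.0485
F* = 316.60 · e^(0.0485 × 11/12) = 316.60 · e^0.044458 = 316.60 × 1.045461 = £330.9930
Market £324.83 < fair £330.9930: forward underpriced → reverse cash-and-carry (short spot, go long the forward).
At maturity, profit = |F_mkt − F*| = |324.83 − 330.9930| = £6.16 per share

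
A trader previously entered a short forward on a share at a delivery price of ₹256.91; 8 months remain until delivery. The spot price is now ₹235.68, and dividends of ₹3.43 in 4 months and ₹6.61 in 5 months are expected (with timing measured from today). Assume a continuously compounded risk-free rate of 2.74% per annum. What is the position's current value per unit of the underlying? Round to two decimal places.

₹26.51

PV(remaining dividends) I = 3.43·e^(−0.0274·4/12) + 6.61·e^(−0.0274·5/12) = 9.9338
Current forward F = (S − I)·e^(rT) = (235.68 − 9.9338)·e^(0.0274·8/12) = 225.7462 × 1.018435 = 229.9078
Value (long) = (F − K)·e^(−rT) = (229.9078 − 256.91) × 0.981899 = -26.5134
Short position value = −(long value) = ₹26.51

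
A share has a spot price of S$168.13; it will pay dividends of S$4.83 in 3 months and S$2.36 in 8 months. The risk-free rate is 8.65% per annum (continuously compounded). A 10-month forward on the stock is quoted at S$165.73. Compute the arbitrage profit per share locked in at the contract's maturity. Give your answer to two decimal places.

PV(dividends) I = 4.83·e^(−0.0865·3/12) + 2.36·e^(−0.0865·8/12) = 6.9544
Fair forward F* = (S − I)·e^(rT) = (168.13 − 6.9544)·e^0.072083 = 161.1756 × 1.074745 = 173.2227
Market S$165.73 < fair 173.2227: forward underpriced → reverse cash-and-carry (short the stock, invest proceeds at r, pay the dividends, go long the forward).
Profit at T = |F_mkt − F*| = |165.73 − 173.2227| = S$7.49 per share

S$7.49 per share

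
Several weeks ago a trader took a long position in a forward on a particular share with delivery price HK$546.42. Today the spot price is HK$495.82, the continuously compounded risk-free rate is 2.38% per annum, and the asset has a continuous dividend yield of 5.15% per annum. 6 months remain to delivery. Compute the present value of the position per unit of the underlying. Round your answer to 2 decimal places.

-HK$56.74

Current fair forward for the remaining 6 months: F = S·e^((r − q)·T), (r − q) = 0.0238 − 0.0515 = -0.0277
F = 495.82 · e^(-0.0277 × 6/12) = 495.82 × 0.986245 = 489.0000
Value of long forward = (F − K)·e^(−rT) = (489.0000 − 546.42) · e^(−0.0238·6/12)
= -57.4200 × 0.988171 = -56.74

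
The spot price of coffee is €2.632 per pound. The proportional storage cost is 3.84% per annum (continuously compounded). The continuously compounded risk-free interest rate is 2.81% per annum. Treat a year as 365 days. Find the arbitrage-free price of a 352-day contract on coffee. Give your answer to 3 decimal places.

Net carry = r + u − y = 0.0281 + 0.0384 − 0.0000 = 0.0665
F = S·e^((r+u−y)T) = 2.632 · e^(0.0665 × 352/365) = 2.632 · e^0.064132
= 2.632 × 1.066233 = €2.806 per pound

€2.806 per pound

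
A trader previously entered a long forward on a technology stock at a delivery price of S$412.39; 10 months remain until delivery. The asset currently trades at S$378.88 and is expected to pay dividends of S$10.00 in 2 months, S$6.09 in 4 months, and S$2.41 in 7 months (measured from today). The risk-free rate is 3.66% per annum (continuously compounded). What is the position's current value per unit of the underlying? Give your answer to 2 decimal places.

-S$39.44

PV(remaining dividends) I = 10.00·e^(−0.0366·2/12) + 6.09·e^(−0.0366·4/12) + 2.41·e^(−0.0366·7/12) = 18.3144
Current forward F = (S − I)·e^(rT) = (378.88 − 18.3144)·e^(0.0366·10/12) = 360.5656 × 1.030970 = 371.7323
Value (long) = (F − K)·e^(−rT) = (371.7323 − 412.39) × 0.969960 = -39.4363
Value = -S$39.44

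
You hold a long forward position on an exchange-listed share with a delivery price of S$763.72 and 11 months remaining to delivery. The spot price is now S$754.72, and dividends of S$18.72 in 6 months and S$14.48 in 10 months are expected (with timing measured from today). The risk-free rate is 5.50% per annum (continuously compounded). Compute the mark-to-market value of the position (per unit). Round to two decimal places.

PV(remaining dividends) I = 18.72·e^(−0.0550·6/12) + 14.48·e^(−0.0550·10/12) = 32.0435
Current forward F = (S − I)·e^(rT) = (754.72 − 32.0435)·e^(0.0550·11/12) = 722.6765 × 1.051709 = 760.0454
Value (long) = (F − K)·e^(−rT) = (760.0454 − 763.72) × 0.950833 = -3.4939
Value = -S$3.49

-S$3.49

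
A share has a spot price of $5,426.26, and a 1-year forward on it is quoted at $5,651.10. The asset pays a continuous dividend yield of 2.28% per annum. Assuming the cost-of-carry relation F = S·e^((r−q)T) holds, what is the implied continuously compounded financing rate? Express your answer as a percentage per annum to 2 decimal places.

6.34%

From F = S·e^((r−q)T): (r − q) = ln(F/S)/T
ln(5651.10/5426.26) = ln(1.041436) = 0.040601
(r − q) = 0.040601 / (1) = 0.040601
r = ln(F/S)/T + q = 0.040601 + 0.0228 = 0.063401
r = 6.34%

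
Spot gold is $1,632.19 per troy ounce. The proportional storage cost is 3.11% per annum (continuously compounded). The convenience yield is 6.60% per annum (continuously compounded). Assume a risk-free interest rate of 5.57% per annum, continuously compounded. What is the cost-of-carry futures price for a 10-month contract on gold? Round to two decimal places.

$1,660.73 per troy ounce

Net carry = r + u − y = 0.0557 + 0.0311 − 0.0660 = 0.0208
F = S·e^((r+u−y)T) = 1632.19 · e^(0.0208 × 10/12) = 1632.19 · e^0.01733333
= 1632.19 × 1.01748442 = $1,660.73 per troy ounce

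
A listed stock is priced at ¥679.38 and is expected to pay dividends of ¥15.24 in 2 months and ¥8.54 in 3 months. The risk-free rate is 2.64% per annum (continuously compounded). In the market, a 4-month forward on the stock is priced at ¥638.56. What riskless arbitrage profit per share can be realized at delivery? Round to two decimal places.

¥22.96 per share

PV(dividends) I = 15.24·e^(−0.0264·2/12) + 8.54·e^(−0.0264·3/12) = 23.6569
Fair forward F* = (S − I)·e^(rT) = (679.38 − 23.6569)·e^0.008800 = 655.7231 × 1.008839 = 661.5190
Market ¥638.56 < fair 661.5190: forward underpriced → reverse cash-and-carry (short the stock, invest proceeds at r, pay the dividends, go long the forward).
Profit at T = |F_mkt − F*| = |638.56 − 661.5190| = ¥22.96 per share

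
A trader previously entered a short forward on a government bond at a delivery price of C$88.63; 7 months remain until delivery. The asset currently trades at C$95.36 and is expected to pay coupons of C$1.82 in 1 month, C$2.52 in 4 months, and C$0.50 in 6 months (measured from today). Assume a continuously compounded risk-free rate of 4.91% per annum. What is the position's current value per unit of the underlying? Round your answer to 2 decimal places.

-C$4.45

PV(remaining coupons) I = 1.82·e^(−0.0491·1/12) + 2.52·e^(−0.0491·4/12) + 0.50·e^(−0.0491·6/12) = 4.7795
Current forward F = (S − I)·e^(rT) = (95.36 − 4.7795)·e^(0.0491·7/12) = 90.5805 × 1.029056 = 93.2124
Value (long) = (F − K)·e^(−rT) = (93.2124 − 88.63) × 0.971765 = 4.4530
Short position value = −(long value) = -C$4.45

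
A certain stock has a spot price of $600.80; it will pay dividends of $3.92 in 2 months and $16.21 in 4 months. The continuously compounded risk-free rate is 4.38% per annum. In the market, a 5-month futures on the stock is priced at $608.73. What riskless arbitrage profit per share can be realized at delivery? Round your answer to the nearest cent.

$17.10 per share

PV(dividends) I = 3.92·e^(−0.0438·2/12) + 16.21·e^(−0.0438·4/12) = 19.8665
Fair futures F* = (S − I)·e^(rT) = (600.80 − 19.8665)·e^0.018250 = 580.9335 × 1.018418 = 591.6331
Market $608.73 > fair 591.6331: forward overpriced → cash-and-carry (borrow at r, buy the stock and collect the dividends, short the forward).
Profit at T = |F_mkt − F*| = |608.73 − 591.6331| = $17.10 per share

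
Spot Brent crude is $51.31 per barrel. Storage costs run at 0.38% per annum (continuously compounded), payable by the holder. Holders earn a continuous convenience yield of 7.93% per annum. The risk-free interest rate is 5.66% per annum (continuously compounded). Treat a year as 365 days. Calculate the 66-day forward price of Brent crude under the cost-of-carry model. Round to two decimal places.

Net carry = r + u − y = 0.0566 + 0.0038 − 0.0793 = -0.0189
F = S·e^((r+u−y)T) = 51.31 · e^(-0.0189 × 66/365) = 51.31 · e^-0.003418
= 51.31 × 0.996588 = $51.13 per barrel

$51.13 per barrel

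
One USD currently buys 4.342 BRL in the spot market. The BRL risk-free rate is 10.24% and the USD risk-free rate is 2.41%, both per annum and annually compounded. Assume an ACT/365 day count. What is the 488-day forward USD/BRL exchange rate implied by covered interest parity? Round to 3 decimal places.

By covered interest parity, F = S · (1+r_BRL)^T / (1+r_USD)^T
= 4.342 × 1.139218 / 1.032352 = 4.342 × 1.103517
F = 4.791 BRL per USD

4.791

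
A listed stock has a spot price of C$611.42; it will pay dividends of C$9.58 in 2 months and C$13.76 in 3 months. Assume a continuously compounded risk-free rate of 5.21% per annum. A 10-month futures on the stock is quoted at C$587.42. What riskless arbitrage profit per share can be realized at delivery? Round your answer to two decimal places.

PV(dividends) I = 9.58·e^(−0.0521·2/12) + 13.76·e^(−0.0521·3/12) = 23.0791
Fair futures F* = (S − I)·e^(rT) = (611.42 − 23.0791)·e^0.043417 = 588.3409 × 1.044373 = 614.4474
Market C$587.42 < fair 614.4474: forward underpriced → reverse cash-and-carry (short the stock, invest proceeds at r, pay the dividends, go long the forward).
Profit at T = |F_mkt − F*| = |587.42 − 614.4474| = C$27.03 per share

C$27.03 per share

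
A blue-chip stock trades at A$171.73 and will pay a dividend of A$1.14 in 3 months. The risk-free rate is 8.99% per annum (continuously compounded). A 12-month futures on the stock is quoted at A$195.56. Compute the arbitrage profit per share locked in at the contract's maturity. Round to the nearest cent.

PV(dividends) I = 1.14·e^(−0.0899·3/12) = 1.1147
Fair futures F* = (S − I)·e^(rT) = (171.73 − 1.1147)·e^0.089900 = 170.6153 × 1.094065 = 186.6642
Market A$195.56 > fair 186.6642: forward overpriced → cash-and-carry (borrow at r, buy the stock and collect the dividends, short the forward).
Profit at T = |F_mkt − F*| = |195.56 − 186.6642| = A$8.90 per share

A$8.90 per share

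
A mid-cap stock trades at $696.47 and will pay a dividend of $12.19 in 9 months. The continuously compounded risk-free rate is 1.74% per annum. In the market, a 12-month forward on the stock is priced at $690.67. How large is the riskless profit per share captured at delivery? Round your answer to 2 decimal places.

PV(dividends) I = 12.19·e^(−0.0174·9/12) = 12.0320
Fair forward F* = (S − I)·e^(rT) = (696.47 − 12.0320)·e^0.017400 = 684.4380 × 1.017552 = 696.4513
Market $690.67 < fair 696.4513: forward underpriced → reverse cash-and-carry (short the stock, invest proceeds at r, pay the dividends, go long the forward).
Profit at T = |F_mkt − F*| = |690.67 − 696.4513| = $5.78 per share

$5.78 per share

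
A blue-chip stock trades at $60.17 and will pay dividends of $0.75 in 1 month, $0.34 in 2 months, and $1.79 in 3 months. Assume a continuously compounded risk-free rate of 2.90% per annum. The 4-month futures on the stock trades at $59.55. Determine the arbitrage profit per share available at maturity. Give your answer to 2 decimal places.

PV(dividends) I = 0.75·e^(−0.0290·1/12) + 0.34·e^(−0.0290·2/12) + 1.79·e^(−0.0290·3/12) = 2.8636
Fair futures F* = (S − I)·e^(rT) = (60.17 − 2.8636)·e^0.009667 = 57.3064 × 1.009714 = 57.8631
Market $59.55 > fair 57.8631: forward overpriced → cash-and-carry (borrow at r, buy the stock and collect the dividends, short the forward).
Profit at T = |F_mkt − F*| = |59.55 − 57.8631| = $1.69 per share

$1.69 per share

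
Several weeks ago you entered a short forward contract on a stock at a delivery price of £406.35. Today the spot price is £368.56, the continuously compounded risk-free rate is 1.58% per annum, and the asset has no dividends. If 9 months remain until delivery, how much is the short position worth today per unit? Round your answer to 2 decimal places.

Current fair forward for the remaining 9 months: F = S·e^(r·T), r = 0.0158
F = 368.56 · e^(0.0158 × 9/12) = 368.56 × 1.011920 = 372.9532
Value of long forward = (F − K)·e^(−rT) = (372.9532 − 406.35) · e^(−0.0158·9/12)
= -33.3968 × 0.988220 = -33.00
Short position value = −(long value) = £33.00

£33.00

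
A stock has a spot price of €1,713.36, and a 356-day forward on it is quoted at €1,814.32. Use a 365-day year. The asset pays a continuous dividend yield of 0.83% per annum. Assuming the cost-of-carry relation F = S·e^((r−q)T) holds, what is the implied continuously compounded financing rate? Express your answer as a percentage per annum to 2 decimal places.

From F = S·e^((r−q)T): (r − q) = ln(F/S)/T
ln(1814.32/1713.36) = ln(1.058925) = 0.057254
(r − q) = 0.057254 / (356/365) = 0.058701
r = ln(F/S)/T + q = 0.058701 + 0.0083 = 0.067001
r = 6.70%

6.70%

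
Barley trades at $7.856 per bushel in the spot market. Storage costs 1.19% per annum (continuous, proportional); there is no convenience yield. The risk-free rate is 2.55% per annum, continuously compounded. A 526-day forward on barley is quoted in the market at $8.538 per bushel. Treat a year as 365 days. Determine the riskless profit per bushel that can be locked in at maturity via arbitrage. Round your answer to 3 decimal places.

$0.247 per bushel

Fair forward: F* = S·e^(carry·T), with carry = (r + u) = 0.0255 + 0.0119 = 0.0374
F* = 7.856 · e^(0.0374 × 526/365) = 7.856 · e^0.053897 = 7.856 × 1.055376 = $8.2910
Market $8.538 > fair $8.2910: forward overpriced → cash-and-carry (buy spot, short the forward).
At maturity, profit = |F_mkt − F*| = |8.538 − 8.2910| = $0.247 per bushel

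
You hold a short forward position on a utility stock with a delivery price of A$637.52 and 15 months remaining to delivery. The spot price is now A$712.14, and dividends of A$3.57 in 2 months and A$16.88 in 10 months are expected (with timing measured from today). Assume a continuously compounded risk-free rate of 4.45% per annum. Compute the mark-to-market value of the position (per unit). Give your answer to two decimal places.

PV(remaining dividends) I = 3.57·e^(−0.0445·2/12) + 16.88·e^(−0.0445·10/12) = 19.8091
Current forward F = (S − I)·e^(rT) = (712.14 − 19.8091)·e^(0.0445·15/12) = 692.3309 × 1.057201 = 731.9329
Value (long) = (F − K)·e^(−rT) = (731.9329 − 637.52) × 0.945894 = 89.3046
Short position value = −(long value) = -A$89.30

-A$89.30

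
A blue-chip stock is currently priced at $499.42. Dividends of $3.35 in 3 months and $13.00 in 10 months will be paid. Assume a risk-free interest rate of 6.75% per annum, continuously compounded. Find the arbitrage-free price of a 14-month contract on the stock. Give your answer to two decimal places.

PV(dividends) I = 3.35·e^(−0.0675·3/12) + 13.00·e^(−0.0675·10/12)
I = 3.2939 + 12.2889 = 15.5828
F = (S − I)·e^(rT) = (499.42 − 15.5828) · e^(0.0675·14/12)
= 483.8372 · e^0.078750 = 483.8372 × 1.081934 = $523.48

$523.48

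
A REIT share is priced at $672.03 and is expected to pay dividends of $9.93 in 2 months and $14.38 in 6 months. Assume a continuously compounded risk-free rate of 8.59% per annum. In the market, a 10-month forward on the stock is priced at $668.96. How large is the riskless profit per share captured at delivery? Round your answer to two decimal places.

PV(dividends) I = 9.93·e^(−0.0859·2/12) + 14.38·e^(−0.0859·6/12) = 23.5643
Fair forward F* = (S − I)·e^(rT) = (672.03 − 23.5643)·e^0.071583 = 648.4657 × 1.074207 = 696.5864
Market $668.96 < fair 696.5864: forward underpriced → reverse cash-and-carry (short the stock, invest proceeds at r, pay the dividends, go long the forward).
Profit at T = |F_mkt − F*| = |668.96 − 696.5864| = $27.63 per share

$27.63 per share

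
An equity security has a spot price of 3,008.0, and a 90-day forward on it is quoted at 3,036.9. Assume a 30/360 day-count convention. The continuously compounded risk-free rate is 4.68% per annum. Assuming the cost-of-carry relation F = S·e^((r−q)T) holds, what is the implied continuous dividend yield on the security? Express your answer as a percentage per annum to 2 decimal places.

From F = S·e^((r−q)T): (r − q) = ln(F/S)/T
ln(3036.9/3008.0) = ln(1.009608) = 0.009562
(r − q) = 0.009562 / (90/360) = 0.038248
q = r − ln(F/S)/T = 0.0468 − 0.038248 = 0.008552
q = 0.86%

0.86%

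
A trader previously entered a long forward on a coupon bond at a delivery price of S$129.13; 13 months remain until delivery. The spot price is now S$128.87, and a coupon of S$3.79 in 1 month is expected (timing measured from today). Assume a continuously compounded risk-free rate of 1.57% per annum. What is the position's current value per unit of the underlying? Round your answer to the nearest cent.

PV(remaining coupons) I = 3.79·e^(−0.0157·1/12) = 3.7850
Current forward F = (S − I)·e^(rT) = (128.87 − 3.7850)·e^(0.0157·13/12) = 125.0850 × 1.017154 = 127.2307
Value (long) = (F − K)·e^(−rT) = (127.2307 − 129.13) × 0.983135 = -1.8673
Value = -S$1.87

-S$1.87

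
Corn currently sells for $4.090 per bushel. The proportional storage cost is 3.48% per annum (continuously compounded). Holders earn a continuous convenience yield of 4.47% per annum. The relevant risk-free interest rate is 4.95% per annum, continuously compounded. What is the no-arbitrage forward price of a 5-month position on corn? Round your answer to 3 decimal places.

$4.158 per bushel

Net carry = r + u − y = 0.0495 + 0.0348 − 0.0447 = 0.0396
F = S·e^((r+u−y)T) = 4.090 · e^(0.0396 × 5/12) = 4.090 · e^0.016500
= 4.090 × 1.016637 = $4.158 per bushel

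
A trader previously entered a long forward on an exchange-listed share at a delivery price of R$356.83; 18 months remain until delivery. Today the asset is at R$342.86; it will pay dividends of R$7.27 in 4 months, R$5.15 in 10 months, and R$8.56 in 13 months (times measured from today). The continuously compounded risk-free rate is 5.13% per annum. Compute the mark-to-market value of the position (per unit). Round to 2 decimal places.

PV(remaining dividends) I = 7.27·e^(−0.0513·4/12) + 5.15·e^(−0.0513·10/12) + 8.56·e^(−0.0513·13/12) = 20.1785
Current forward F = (S − I)·e^(rT) = (342.86 − 20.1785)·e^(0.0513·18/12) = 322.6815 × 1.079988 = 348.4921
Value (long) = (F − K)·e^(−rT) = (348.4921 − 356.83) × 0.925936 = -7.7204
Value = -R$7.72

-R$7.72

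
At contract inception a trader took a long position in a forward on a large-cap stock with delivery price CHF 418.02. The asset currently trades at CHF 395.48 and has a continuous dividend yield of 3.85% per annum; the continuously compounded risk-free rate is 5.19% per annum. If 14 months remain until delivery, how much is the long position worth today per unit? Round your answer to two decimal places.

Current fair forward for the remaining 14 months: F = S·e^((r − q)·T), (r − q) = 0.0519 − 0.0385 = 0.0134
F = 395.48 · e^(0.0134 × 14/12) = 395.48 × 1.015756 = 401.7112
Value of long forward = (F − K)·e^(−rT) = (401.7112 − 418.02) · e^(−0.0519·14/12)
= -16.3088 × 0.941247 = -15.35

-CHF 15.35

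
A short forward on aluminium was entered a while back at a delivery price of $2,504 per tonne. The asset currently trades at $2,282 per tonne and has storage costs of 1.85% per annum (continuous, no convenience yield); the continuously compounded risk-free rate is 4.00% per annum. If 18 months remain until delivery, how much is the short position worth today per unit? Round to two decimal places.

Current fair forward for the remaining 18 months: F = S·e^((r + u)·T), (r + u) = 0.0400 + 0.0185 = 0.0585
F = 2282 · e^(0.0585 × 18/12) = 2282 × 1.09171516 = 2491.2940
Value of long forward = (F − K)·e^(−rT) = (2491.2940 − 2504) · e^(−0.0400·18/12)
= -12.7060 × 0.94176453 = -11.97
Short position value = −(long value) = $11.97

$11.97 per tonne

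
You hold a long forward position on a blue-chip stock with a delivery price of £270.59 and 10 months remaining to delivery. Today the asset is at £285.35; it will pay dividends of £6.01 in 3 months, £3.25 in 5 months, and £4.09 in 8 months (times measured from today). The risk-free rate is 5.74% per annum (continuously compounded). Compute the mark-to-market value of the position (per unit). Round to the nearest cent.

PV(remaining dividends) I = 6.01·e^(−0.0574·3/12) + 3.25·e^(−0.0574·5/12) + 4.09·e^(−0.0574·8/12) = 13.0340
Current forward F = (S − I)·e^(rT) = (285.35 − 13.0340)·e^(0.0574·10/12) = 272.3160 × 1.048996 = 285.6584
Value (long) = (F − K)·e^(−rT) = (285.6584 − 270.59) × 0.953293 = 14.3646
Value = £14.36

£14.36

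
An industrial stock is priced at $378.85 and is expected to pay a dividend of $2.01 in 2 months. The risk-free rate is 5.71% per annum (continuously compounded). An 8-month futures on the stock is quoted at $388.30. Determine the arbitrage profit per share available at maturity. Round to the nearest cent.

PV(dividends) I = 2.01·e^(−0.0571·2/12) = 1.9910
Fair futures F* = (S − I)·e^(rT) = (378.85 − 1.9910)·e^0.038067 = 376.8590 × 1.038801 = 391.4815
Market $388.30 < fair 391.4815: forward underpriced → reverse cash-and-carry (short the stock, invest proceeds at r, pay the dividends, go long the forward).
Profit at T = |F_mkt − F*| = |388.30 − 391.4815| = $3.18 per share

$3.18 per share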